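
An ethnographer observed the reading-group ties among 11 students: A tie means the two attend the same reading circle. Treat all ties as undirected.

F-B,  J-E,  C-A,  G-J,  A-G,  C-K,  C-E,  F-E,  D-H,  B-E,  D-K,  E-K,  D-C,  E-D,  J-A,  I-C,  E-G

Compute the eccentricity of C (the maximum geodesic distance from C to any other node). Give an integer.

Distances from C: A:1, B:2, D:1, E:1, F:2, G:2, H:2, I:1, J:2, K:1.
The largest is 2 (to H, G, J, F, and B), so the eccentricity of C is 2.

2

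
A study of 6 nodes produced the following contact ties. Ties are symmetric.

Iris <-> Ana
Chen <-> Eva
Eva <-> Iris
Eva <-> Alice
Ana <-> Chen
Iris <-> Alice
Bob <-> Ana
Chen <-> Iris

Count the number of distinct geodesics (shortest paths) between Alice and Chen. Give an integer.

The shortest distance is 2. The length-2 paths are: Alice–Iris–Chen; Alice–Eva–Chen.
That gives 2 distinct shortest paths.

2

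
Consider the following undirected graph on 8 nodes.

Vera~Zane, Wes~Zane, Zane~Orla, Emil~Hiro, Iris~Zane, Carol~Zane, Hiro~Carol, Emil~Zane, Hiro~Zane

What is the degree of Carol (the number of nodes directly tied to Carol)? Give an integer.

Carol is directly tied to Hiro and Zane. That is 2 neighbors, so the degree of Carol is 2.

2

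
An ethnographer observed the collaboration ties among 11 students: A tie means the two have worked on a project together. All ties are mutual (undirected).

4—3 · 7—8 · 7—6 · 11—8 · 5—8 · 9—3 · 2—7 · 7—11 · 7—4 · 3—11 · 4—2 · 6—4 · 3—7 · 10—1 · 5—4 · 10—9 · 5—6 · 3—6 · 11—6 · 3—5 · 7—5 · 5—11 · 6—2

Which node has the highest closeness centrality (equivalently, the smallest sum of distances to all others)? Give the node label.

Farness (sum of distances to all others) for each node — 1:36, 2:23, 3:15, 4:18, 5:17, 6:17, 7:16, 8:23, 9:20, 10:27, 11:18.
The smallest farness is 15, for 3, so 3 has the highest closeness.

3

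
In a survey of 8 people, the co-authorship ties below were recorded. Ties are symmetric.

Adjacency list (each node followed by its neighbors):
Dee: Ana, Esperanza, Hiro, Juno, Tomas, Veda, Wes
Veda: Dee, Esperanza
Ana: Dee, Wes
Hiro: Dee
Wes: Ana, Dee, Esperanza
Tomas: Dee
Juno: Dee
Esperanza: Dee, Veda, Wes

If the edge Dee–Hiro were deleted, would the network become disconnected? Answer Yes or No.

Yes

Without the Dee–Hiro edge there is no alternate route between Dee and Hiro, so the network disconnects. It is a bridge.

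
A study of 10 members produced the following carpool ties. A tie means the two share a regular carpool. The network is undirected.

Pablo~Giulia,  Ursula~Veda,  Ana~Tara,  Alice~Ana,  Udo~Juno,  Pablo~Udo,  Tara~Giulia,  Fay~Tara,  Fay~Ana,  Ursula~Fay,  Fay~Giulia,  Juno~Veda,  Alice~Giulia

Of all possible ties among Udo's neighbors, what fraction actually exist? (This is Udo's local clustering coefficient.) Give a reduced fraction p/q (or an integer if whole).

0

Udo's neighbors: Juno and Pablo (k = 2).
Possible neighbor pairs: C(2,2) = 1. Edges among them: none → e = 0.
Clustering(Udo) = 0/1.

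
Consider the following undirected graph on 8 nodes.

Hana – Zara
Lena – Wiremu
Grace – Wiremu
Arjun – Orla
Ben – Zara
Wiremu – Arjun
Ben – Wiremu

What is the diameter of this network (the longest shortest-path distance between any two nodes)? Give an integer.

Eccentricity of each node (its greatest distance to any other): Arjun:4, Ben:3, Grace:4, Hana:5, Lena:4, Orla:5, Wiremu:3, Zara:4.
The maximum eccentricity is 5, realized for instance by the pair Orla–Hana via Orla – Arjun – Wiremu – Ben – Zara – Hana. So the diameter is 5.

5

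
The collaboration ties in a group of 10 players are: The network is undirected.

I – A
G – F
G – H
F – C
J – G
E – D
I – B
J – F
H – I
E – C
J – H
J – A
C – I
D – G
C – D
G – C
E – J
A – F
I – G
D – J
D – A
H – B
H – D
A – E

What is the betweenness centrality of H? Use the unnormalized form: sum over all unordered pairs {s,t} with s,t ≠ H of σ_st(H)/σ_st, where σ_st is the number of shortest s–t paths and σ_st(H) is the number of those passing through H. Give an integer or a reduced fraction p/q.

Pairs whose geodesics pass through H — D–I: 1/4; D–B: 1; I–J: 1/3; F–B: 2/5; E–B: 2/4; G–B: 1/2; B–J: 1.
All other pairs contribute 0.
Summing the contributions gives betweenness(H) = 239/60.

239/60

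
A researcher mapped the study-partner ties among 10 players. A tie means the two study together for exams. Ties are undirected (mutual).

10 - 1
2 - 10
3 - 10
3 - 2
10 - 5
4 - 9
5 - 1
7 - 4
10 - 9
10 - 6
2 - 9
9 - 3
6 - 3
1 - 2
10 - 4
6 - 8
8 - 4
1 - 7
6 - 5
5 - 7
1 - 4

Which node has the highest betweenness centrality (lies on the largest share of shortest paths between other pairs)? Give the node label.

10

Unnormalized betweenness of each node: 1:91/30, 2:1, 3:6/5, 4:61/10, 5:13/6, 6:107/30, 7:1/3, 8:1/2, 9:6/5, 10:69/10.
10 has the largest value, 69/10, making it the main broker — the node through which the most shortest paths run.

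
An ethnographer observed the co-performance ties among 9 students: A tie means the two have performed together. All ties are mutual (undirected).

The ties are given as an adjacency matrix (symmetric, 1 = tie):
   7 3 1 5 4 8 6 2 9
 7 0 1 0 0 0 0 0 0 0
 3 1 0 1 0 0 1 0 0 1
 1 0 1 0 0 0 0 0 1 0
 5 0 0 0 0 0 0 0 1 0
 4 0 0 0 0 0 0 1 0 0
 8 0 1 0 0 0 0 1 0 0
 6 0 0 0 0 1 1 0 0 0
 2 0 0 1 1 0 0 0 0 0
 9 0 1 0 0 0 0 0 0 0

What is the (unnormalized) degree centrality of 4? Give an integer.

1

4 is directly tied to 6. That is 1 neighbor, so the degree of 4 is 1.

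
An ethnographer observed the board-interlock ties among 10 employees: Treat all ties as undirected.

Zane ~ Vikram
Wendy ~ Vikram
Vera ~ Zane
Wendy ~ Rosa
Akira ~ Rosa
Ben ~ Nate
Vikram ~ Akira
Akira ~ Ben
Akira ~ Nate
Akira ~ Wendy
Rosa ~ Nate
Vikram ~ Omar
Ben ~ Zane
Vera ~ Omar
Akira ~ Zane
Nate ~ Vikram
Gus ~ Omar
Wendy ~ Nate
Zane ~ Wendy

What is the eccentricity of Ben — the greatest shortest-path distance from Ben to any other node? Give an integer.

Distances from Ben: Akira:1, Gus:4, Nate:1, Omar:3, Rosa:2, Vera:2, Vikram:2, Wendy:2, Zane:1.
The largest is 4 (to Gus), so the eccentricity of Ben is 4.

4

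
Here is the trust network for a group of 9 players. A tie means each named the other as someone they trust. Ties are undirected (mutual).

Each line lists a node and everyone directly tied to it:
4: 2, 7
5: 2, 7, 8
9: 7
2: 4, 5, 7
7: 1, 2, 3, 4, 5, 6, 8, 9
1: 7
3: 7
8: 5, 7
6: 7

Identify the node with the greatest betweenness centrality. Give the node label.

7

Unnormalized betweenness of each node: 1:0, 2:1/2, 3:0, 4:0, 5:1/2, 6:0, 7:24, 8:0, 9:0.
7 has the largest value, 24, making it the main broker — the node through which the most shortest paths run.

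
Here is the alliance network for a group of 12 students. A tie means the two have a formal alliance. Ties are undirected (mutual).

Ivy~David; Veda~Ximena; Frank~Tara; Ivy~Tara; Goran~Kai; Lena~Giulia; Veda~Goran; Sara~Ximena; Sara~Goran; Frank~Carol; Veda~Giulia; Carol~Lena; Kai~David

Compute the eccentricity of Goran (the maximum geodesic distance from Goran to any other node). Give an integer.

5

Distances from Goran: Carol:4, David:2, Frank:5, Giulia:2, Ivy:3, Kai:1, Lena:3, Sara:1, Tara:4, Veda:1, Ximena:2.
The largest is 5 (to Frank), so the eccentricity of Goran is 5.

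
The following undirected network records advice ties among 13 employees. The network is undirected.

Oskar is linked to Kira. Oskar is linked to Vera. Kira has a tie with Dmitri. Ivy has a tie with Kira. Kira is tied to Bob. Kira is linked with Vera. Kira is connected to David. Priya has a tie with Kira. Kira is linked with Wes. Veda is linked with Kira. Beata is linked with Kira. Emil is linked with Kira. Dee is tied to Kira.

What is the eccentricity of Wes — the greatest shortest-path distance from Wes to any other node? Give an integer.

Distances from Wes: Beata:2, Bob:2, David:2, Dee:2, Dmitri:2, Emil:2, Ivy:2, Kira:1, Oskar:2, Priya:2, Veda:2, Vera:2.
The largest is 2 (to Oskar, Priya, Veda, David, Dmitri, Bob, Ivy, Emil, Dee, Vera, and Beata), so the eccentricity of Wes is 2.

2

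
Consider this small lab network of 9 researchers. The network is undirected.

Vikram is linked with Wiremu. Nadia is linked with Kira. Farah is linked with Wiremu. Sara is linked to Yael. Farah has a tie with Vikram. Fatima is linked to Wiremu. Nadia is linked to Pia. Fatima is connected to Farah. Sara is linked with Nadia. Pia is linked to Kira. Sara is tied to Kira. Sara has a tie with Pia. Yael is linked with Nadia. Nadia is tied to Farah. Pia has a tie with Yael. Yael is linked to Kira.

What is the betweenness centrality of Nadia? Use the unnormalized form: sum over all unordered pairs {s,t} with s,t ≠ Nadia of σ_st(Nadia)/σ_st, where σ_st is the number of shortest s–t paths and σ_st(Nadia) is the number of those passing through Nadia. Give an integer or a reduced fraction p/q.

Pairs whose geodesics pass through Nadia — Pia–Fatima: 1; Pia–Wiremu: 1; Pia–Farah: 1; Pia–Vikram: 1; Yael–Fatima: 1; Yael–Wiremu: 1; Yael–Farah: 1; Yael–Vikram: 1; Kira–Fatima: 1; Kira–Wiremu: 1; Kira–Farah: 1; Kira–Vikram: 1; Sara–Fatima: 1; Sara–Wiremu: 1 … (+2 more pairs).
All other pairs contribute 0.
Summing the contributions gives betweenness(Nadia) = 16.

16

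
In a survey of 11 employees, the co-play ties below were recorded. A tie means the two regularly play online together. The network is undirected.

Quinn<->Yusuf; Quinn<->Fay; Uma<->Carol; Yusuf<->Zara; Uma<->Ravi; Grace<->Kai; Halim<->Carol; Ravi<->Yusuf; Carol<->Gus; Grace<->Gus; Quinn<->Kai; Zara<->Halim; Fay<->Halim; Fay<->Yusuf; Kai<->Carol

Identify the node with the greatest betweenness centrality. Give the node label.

Unnormalized betweenness of each node: Carol:479/30, Fay:137/60, Grace:6/5, Gus:13/6, Halim:227/30, Kai:539/60, Quinn:379/60, Ravi:59/20, Uma:79/20, Yusuf:25/3, Zara:77/60.
Carol has the largest value, 479/30, making it the main broker — the node through which the most shortest paths run.

Carol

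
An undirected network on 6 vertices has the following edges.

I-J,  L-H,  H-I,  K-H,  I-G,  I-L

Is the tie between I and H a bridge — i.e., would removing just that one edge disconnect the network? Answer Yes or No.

No

Even without that edge, I still reaches H via I – L – H, so the network stays connected. Not a bridge.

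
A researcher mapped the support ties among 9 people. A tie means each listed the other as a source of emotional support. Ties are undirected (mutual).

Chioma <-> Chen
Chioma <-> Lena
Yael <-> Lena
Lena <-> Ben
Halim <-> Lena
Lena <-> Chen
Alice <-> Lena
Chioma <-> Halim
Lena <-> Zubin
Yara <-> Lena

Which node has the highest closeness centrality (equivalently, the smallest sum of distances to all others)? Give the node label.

Lena

Farness (sum of distances to all others) for each node — Alice:15, Ben:15, Chen:14, Chioma:13, Halim:14, Lena:8, Yael:15, Yara:15, Zubin:15.
The smallest farness is 8, for Lena, so Lena has the highest closeness.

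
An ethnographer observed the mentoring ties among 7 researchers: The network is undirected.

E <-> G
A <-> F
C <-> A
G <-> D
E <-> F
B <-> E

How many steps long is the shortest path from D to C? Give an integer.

5

One shortest route is D – G – E – F – A – C, which uses 5 edges, and at distance 4 from D we only reach {A}, which does not include C. So d(D,C) = 5.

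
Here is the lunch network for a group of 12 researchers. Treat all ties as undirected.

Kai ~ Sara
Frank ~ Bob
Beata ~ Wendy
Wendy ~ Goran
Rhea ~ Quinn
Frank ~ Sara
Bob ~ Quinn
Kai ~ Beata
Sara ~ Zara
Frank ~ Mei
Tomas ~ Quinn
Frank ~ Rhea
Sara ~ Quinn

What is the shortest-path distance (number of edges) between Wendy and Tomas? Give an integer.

One shortest route is Wendy – Beata – Kai – Sara – Quinn – Tomas, which uses 5 edges, and at distance 4 from Wendy we only reach {Frank, Quinn, Zara}, which does not include Tomas. So d(Wendy,Tomas) = 5.

5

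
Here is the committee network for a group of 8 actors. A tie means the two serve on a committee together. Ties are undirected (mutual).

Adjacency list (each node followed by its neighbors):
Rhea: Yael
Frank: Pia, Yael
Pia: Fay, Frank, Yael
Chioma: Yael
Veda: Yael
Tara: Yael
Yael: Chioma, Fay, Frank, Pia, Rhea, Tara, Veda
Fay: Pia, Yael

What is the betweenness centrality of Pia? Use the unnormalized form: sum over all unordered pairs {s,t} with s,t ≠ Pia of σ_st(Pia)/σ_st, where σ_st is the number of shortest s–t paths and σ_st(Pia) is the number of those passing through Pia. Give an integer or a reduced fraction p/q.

1/2

Pairs whose geodesics pass through Pia — Fay–Frank: 1/2.
All other pairs contribute 0.
Summing the contributions gives betweenness(Pia) = 1/2.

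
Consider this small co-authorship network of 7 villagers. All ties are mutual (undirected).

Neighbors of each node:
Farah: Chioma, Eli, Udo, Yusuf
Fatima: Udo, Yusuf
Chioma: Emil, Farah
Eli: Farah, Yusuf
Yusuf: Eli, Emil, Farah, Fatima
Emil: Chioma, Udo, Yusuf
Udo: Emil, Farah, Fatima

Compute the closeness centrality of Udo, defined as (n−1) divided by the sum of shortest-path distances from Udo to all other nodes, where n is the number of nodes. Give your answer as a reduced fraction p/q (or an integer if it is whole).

Distances from Udo: Chioma:2, Eli:2, Emil:1, Farah:1, Fatima:1, Yusuf:2. Sum = 9.
n = 7, so closeness = 6/9 = 2/3.

2/3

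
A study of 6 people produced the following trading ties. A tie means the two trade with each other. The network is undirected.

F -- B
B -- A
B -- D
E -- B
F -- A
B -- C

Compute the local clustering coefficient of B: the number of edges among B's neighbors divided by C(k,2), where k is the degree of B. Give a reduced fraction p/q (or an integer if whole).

1/10

B's neighbors: A, C, D, E, and F (k = 5).
Possible neighbor pairs: C(5,2) = 10. Edges among them: A–F → e = 1.
Clustering(B) = 1/10.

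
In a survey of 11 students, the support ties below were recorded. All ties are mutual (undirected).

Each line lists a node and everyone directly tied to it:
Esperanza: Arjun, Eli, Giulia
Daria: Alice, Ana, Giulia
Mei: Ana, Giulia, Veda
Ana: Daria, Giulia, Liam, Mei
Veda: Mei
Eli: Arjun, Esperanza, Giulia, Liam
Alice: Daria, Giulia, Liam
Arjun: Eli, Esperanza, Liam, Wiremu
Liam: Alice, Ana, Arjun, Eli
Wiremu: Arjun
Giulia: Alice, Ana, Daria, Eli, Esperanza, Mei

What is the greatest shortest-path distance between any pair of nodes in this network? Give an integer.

Eccentricity of each node (its greatest distance to any other): Alice:3, Ana:3, Arjun:4, Daria:4, Eli:3, Esperanza:3, Giulia:3, Liam:3, Mei:4, Veda:5, Wiremu:5.
The maximum eccentricity is 5, realized for instance by the pair Veda–Wiremu via Veda – Mei – Giulia – Esperanza – Arjun – Wiremu. So the diameter is 5.

5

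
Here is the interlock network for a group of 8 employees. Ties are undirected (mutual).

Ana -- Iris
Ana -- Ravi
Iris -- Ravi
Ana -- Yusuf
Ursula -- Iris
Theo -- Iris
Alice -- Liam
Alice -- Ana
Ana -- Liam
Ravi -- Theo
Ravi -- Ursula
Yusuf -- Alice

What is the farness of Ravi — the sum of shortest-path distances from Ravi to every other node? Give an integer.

Distances from Ravi: Alice:2, Ana:1, Iris:1, Liam:2, Theo:1, Ursula:1, Yusuf:2.
Sum = 2 + 1 + 1 + 2 + 1 + 1 + 2 = 10.

10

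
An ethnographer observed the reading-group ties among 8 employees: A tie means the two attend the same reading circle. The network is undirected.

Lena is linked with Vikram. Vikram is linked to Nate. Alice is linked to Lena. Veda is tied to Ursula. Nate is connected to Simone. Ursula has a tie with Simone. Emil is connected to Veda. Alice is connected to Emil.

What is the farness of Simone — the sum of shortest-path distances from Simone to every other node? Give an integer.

16

Distances from Simone: Alice:4, Emil:3, Lena:3, Nate:1, Ursula:1, Veda:2, Vikram:2.
Sum = 4 + 3 + 3 + 1 + 1 + 2 + 2 = 16.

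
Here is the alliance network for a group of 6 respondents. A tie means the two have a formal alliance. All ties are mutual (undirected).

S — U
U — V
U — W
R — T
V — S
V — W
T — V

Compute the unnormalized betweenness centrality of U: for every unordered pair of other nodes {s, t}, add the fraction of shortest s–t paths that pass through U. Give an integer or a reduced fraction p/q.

Pairs whose geodesics pass through U — W–S: 1/2.
All other pairs contribute 0.
Summing the contributions gives betweenness(U) = 1/2.

1/2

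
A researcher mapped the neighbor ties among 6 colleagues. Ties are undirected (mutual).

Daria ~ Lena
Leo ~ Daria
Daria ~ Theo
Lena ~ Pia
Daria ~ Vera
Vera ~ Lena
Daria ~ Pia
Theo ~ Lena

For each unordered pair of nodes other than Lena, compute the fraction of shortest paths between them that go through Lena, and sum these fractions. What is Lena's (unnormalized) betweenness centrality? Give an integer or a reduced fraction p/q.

Pairs whose geodesics pass through Lena — Vera–Theo: 1/2; Vera–Pia: 1/2; Theo–Pia: 1/2.
All other pairs contribute 0.
Summing the contributions gives betweenness(Lena) = 3/2.

3/2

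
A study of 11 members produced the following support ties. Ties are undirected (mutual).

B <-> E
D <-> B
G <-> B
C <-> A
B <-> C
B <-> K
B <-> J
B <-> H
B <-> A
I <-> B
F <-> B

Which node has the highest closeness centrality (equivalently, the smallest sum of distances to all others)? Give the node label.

Farness (sum of distances to all others) for each node — A:18, B:10, C:18, D:19, E:19, F:19, G:19, H:19, I:19, J:19, K:19.
The smallest farness is 10, for B, so B has the highest closeness.

B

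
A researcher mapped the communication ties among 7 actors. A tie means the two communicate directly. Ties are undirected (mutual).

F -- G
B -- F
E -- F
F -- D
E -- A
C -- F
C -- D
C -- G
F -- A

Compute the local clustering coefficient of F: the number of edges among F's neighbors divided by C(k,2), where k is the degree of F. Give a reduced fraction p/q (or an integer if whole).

1/5

F's neighbors: A, B, C, D, E, and G (k = 6).
Possible neighbor pairs: C(6,2) = 15. Edges among them: A–E, C–D, C–G → e = 3.
Clustering(F) = 3/15 = 1/5.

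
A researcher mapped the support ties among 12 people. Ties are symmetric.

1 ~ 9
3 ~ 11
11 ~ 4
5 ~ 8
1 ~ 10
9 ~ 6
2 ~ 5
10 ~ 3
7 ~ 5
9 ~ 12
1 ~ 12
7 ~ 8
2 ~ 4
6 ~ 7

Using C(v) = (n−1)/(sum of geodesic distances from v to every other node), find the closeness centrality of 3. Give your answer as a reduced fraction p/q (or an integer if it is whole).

Distances from 3: 1:2, 2:3, 4:2, 5:4, 6:4, 7:5, 8:5, 9:3, 10:1, 11:1, 12:3. Sum = 33.
n = 12, so closeness = 11/33 = 1/3.

1/3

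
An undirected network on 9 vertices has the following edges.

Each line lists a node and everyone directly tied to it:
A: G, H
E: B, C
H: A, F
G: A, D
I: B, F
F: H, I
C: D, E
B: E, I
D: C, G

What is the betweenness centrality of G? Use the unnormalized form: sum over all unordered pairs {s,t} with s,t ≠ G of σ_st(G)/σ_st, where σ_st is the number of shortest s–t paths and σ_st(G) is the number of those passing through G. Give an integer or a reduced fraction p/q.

6

Pairs whose geodesics pass through G — A–E: 1; A–C: 1; A–D: 1; H–C: 1; H–D: 1; F–D: 1.
All other pairs contribute 0.
Summing the contributions gives betweenness(G) = 6.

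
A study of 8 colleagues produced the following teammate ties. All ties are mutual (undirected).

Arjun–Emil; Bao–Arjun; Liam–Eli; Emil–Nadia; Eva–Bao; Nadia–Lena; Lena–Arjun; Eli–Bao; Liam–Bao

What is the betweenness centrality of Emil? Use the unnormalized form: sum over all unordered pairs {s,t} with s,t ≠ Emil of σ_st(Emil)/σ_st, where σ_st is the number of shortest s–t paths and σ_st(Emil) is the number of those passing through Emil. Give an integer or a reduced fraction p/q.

5/2

Pairs whose geodesics pass through Emil — Liam–Nadia: 1/2; Bao–Nadia: 1/2; Eva–Nadia: 1/2; Eli–Nadia: 1/2; Nadia–Arjun: 1/2.
All other pairs contribute 0.
Summing the contributions gives betweenness(Emil) = 5/2.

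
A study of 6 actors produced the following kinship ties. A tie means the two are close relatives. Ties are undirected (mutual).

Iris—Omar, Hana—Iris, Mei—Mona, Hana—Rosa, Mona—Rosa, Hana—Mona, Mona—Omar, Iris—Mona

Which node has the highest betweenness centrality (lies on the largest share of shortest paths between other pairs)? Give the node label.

Mona

Unnormalized betweenness of each node: Hana:1/2, Iris:1/2, Mei:0, Mona:6, Omar:0, Rosa:0.
Mona has the largest value, 6, making it the main broker — the node through which the most shortest paths run.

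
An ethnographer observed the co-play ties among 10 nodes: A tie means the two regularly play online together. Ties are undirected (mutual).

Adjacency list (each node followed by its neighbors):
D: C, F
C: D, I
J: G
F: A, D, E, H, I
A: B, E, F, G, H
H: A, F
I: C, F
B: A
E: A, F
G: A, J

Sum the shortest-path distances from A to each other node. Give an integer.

Distances from A: B:1, C:3, D:2, E:1, F:1, G:1, H:1, I:2, J:2.
Sum = 1 + 3 + 2 + 1 + 1 + 1 + 1 + 2 + 2 = 14.

14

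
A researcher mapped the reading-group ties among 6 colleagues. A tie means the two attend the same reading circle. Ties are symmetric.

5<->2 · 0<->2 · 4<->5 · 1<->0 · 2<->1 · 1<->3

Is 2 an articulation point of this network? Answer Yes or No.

Yes

Removing 2 leaves {0, 1, and 3} with no path to {4 and 5}, so the network splits into 2 components. 2 is a cut vertex.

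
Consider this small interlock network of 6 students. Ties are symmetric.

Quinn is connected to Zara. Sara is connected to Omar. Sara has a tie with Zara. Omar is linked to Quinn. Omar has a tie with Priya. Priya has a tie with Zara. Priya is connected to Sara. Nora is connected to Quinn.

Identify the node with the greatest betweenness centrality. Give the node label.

Quinn

Unnormalized betweenness of each node: Nora:0, Omar:2, Priya:1/3, Quinn:13/3, Sara:1/3, Zara:2.
Quinn has the largest value, 13/3, making it the main broker — the node through which the most shortest paths run.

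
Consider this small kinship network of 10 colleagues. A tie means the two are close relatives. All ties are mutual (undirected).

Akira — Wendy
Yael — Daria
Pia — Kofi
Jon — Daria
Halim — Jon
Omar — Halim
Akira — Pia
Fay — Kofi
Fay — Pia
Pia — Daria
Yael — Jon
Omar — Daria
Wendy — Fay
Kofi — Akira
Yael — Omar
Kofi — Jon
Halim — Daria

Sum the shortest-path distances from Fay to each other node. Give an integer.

18

Distances from Fay: Akira:2, Daria:2, Halim:3, Jon:2, Kofi:1, Omar:3, Pia:1, Wendy:1, Yael:3.
Sum = 2 + 2 + 3 + 2 + 1 + 3 + 1 + 1 + 3 = 18.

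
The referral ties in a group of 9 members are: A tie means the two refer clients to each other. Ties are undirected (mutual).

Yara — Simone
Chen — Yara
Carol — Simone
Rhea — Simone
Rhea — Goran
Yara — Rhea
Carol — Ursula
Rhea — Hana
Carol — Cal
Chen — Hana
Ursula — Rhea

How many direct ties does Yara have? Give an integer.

Yara is directly tied to Chen, Rhea, and Simone. That is 3 neighbors, so the degree of Yara is 3.

3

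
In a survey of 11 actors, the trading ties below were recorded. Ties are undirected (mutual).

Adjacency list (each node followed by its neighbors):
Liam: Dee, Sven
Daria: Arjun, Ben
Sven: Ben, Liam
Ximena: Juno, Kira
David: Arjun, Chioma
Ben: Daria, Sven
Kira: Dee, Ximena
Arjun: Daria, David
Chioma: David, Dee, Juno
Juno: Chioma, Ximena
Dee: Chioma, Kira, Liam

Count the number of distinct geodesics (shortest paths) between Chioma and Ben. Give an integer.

The shortest distance is 4. The length-4 paths are: Chioma–Dee–Liam–Sven–Ben; Chioma–David–Arjun–Daria–Ben.
That gives 2 distinct shortest paths.

2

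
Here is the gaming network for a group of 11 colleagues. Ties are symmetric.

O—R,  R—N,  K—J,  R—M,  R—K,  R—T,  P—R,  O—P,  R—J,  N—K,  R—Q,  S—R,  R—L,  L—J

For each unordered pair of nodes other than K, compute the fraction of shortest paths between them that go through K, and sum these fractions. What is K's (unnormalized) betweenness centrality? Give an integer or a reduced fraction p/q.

Pairs whose geodesics pass through K — J–N: 1/2.
All other pairs contribute 0.
Summing the contributions gives betweenness(K) = 1/2.

1/2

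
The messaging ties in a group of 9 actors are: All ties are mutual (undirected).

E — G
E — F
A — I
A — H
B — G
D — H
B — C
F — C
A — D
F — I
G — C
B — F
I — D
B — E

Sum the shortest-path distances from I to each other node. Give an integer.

Distances from I: A:1, B:2, C:2, D:1, E:2, F:1, G:3, H:2.
Sum = 1 + 2 + 2 + 1 + 2 + 1 + 3 + 2 = 14.

14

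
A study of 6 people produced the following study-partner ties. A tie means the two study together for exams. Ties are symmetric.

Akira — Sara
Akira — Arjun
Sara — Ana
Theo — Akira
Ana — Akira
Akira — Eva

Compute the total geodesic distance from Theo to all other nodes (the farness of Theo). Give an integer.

9

Distances from Theo: Akira:1, Ana:2, Arjun:2, Eva:2, Sara:2.
Sum = 1 + 2 + 2 + 2 + 2 = 9.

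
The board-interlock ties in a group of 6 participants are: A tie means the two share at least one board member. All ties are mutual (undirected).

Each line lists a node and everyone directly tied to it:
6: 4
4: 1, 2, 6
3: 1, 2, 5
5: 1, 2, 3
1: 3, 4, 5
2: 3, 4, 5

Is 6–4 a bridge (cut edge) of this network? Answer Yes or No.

Yes

Without the 6–4 edge there is no alternate route between 6 and 4, so the network disconnects. It is a bridge.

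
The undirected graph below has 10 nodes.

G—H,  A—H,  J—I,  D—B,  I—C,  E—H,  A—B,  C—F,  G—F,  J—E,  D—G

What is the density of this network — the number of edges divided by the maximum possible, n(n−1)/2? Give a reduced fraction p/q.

There are 11 edges and 10 nodes, so the maximum possible is C(10,2) = 45.
Density = 11/45.

11/45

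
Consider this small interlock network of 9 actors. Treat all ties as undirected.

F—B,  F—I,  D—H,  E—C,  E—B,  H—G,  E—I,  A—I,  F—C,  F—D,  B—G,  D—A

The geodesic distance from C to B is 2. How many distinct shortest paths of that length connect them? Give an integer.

The shortest distance is 2. The length-2 paths are: C–E–B; C–F–B.
That gives 2 distinct shortest paths.

2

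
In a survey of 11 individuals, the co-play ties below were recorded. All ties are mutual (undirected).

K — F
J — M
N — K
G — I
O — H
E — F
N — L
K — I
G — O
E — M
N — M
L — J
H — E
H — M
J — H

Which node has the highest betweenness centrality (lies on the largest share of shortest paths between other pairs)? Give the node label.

H

Unnormalized betweenness of each node: E:9/2, F:5/2, G:10/3, H:67/6, I:9/2, J:11/3, K:61/6, L:4/3, M:13/2, N:17/2, O:35/6.
H has the largest value, 67/6, making it the main broker — the node through which the most shortest paths run.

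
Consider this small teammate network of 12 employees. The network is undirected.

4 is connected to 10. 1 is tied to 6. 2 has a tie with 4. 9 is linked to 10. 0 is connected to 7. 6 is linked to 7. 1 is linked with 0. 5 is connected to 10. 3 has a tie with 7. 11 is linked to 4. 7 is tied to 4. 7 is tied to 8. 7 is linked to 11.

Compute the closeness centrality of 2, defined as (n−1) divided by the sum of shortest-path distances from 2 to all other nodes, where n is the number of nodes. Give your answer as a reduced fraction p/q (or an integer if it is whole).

11/29

Distances from 2: 0:3, 1:4, 3:3, 4:1, 5:3, 6:3, 7:2, 8:3, 9:3, 10:2, 11:2. Sum = 29.
n = 12, so closeness = 11/29.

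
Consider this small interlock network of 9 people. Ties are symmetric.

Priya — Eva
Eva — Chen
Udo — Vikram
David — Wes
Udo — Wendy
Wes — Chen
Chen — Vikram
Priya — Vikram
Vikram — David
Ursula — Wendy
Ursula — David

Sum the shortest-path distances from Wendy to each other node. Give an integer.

Distances from Wendy: Chen:3, David:2, Eva:4, Priya:3, Udo:1, Ursula:1, Vikram:2, Wes:3.
Sum = 3 + 2 + 4 + 3 + 1 + 1 + 2 + 3 = 19.

19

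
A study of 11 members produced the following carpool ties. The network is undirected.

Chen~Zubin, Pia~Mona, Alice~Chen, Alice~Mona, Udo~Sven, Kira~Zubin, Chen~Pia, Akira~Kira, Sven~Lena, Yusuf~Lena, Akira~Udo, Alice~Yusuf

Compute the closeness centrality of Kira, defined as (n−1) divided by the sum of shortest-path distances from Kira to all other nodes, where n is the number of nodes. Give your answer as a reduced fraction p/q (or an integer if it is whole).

10/27

Distances from Kira: Akira:1, Alice:3, Chen:2, Lena:4, Mona:4, Pia:3, Sven:3, Udo:2, Yusuf:4, Zubin:1. Sum = 27.
n = 11, so closeness = 10/27.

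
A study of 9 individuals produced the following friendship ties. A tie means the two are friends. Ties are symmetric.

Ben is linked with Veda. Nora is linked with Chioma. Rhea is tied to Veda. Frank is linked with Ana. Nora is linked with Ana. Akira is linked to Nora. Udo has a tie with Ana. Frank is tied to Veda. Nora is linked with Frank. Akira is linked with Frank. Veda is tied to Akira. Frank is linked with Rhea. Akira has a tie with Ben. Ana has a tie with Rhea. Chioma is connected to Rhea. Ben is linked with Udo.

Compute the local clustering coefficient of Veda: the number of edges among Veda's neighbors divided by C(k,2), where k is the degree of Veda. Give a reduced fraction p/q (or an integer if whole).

1/2

Veda's neighbors: Akira, Ben, Frank, and Rhea (k = 4).
Possible neighbor pairs: C(4,2) = 6. Edges among them: Akira–Ben, Akira–Frank, Frank–Rhea → e = 3.
Clustering(Veda) = 3/6 = 1/2.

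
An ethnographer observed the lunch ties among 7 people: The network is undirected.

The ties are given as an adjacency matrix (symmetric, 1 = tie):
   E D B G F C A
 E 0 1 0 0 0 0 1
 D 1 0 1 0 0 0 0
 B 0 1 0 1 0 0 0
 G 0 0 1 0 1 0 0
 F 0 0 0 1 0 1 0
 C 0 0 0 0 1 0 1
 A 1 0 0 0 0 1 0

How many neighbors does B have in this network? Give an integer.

B is directly tied to D and G. That is 2 neighbors, so the degree of B is 2.

2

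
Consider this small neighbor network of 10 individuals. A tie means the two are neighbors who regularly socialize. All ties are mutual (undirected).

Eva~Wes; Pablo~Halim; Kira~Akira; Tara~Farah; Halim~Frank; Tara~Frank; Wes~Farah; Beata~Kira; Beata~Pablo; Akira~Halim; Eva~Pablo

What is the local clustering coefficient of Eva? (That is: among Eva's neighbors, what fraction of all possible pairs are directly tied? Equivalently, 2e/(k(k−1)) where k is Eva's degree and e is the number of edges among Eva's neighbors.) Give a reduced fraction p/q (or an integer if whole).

0

Eva's neighbors: Pablo and Wes (k = 2).
Possible neighbor pairs: C(2,2) = 1. Edges among them: none → e = 0.
Clustering(Eva) = 0/1.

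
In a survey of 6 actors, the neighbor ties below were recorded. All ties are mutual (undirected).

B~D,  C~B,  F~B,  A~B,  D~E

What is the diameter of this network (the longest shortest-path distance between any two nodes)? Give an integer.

Eccentricity of each node (its greatest distance to any other): A:3, B:2, C:3, D:2, E:3, F:3.
The maximum eccentricity is 3, realized for instance by the pair F–E via F – B – D – E. So the diameter is 3.

3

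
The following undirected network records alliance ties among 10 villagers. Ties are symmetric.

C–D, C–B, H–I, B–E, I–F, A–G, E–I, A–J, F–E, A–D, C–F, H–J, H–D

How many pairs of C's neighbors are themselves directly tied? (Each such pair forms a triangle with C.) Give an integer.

C's neighbors are B, D, and F, but none of them are tied to each other, so no triangle contains C.

0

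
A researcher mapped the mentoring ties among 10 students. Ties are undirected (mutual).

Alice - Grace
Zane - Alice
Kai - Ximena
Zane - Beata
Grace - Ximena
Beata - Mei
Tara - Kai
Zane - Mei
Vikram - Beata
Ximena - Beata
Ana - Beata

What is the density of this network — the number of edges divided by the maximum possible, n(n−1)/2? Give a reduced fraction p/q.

11/45

There are 11 edges and 10 nodes, so the maximum possible is C(10,2) = 45.
Density = 11/45.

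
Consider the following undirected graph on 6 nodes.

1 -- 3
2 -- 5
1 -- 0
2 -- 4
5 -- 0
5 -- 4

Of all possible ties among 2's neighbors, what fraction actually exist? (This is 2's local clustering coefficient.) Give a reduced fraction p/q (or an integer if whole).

1

2's neighbors: 4 and 5 (k = 2).
Possible neighbor pairs: C(2,2) = 1. Edges among them: 4–5 → e = 1.
Clustering(2) = 1/1.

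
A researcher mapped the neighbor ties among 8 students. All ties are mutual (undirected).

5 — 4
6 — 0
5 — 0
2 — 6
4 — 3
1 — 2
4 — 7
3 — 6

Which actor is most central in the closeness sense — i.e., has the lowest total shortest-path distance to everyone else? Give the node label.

6

Farness (sum of distances to all others) for each node — 0:14, 1:22, 2:16, 3:13, 4:14, 5:15, 6:12, 7:20.
The smallest farness is 12, for 6, so 6 has the highest closeness.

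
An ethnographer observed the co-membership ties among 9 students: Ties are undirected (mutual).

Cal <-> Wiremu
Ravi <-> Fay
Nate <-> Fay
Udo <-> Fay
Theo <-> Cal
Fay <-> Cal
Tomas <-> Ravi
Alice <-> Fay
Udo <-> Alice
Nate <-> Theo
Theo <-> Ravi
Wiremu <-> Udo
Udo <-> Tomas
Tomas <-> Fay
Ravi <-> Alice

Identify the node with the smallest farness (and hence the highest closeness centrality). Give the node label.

Fay

Farness (sum of distances to all others) for each node — Alice:13, Cal:13, Fay:10, Nate:15, Ravi:13, Theo:14, Tomas:13, Udo:13, Wiremu:16.
The smallest farness is 10, for Fay, so Fay has the highest closeness.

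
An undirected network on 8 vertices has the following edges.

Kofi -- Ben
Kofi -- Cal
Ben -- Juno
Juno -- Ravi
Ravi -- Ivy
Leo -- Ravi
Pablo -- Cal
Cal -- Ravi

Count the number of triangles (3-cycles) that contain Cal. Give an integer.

Cal's neighbors are Kofi, Pablo, and Ravi, but none of them are tied to each other, so no triangle contains Cal.

0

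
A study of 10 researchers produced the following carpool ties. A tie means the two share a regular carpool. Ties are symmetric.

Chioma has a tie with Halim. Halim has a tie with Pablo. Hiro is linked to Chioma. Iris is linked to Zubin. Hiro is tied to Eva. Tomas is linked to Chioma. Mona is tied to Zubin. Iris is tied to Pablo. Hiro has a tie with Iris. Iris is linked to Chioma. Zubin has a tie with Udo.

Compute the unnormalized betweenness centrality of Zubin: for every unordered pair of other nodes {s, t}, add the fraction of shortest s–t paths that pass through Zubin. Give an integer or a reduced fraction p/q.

15

Pairs whose geodesics pass through Zubin — Hiro–Udo: 1; Hiro–Mona: 1; Pablo–Udo: 1; Pablo–Mona: 1; Iris–Udo: 1; Iris–Mona: 1; Udo–Chioma: 1; Udo–Halim: 2/2; Udo–Eva: 1; Udo–Tomas: 1; Udo–Mona: 1; Chioma–Mona: 1; Halim–Mona: 2/2; Eva–Mona: 1 … (+1 more pairs).
All other pairs contribute 0.
Summing the contributions gives betweenness(Zubin) = 15.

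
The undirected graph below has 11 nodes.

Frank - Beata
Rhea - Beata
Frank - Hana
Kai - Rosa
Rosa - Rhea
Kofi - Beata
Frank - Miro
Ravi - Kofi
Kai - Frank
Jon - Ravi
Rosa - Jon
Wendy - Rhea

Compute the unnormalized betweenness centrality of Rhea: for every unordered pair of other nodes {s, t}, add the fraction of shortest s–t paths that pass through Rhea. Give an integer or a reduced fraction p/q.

Pairs whose geodesics pass through Rhea — Kofi–Wendy: 1; Kofi–Rosa: 1/2; Wendy–Miro: 1; Wendy–Hana: 1; Wendy–Ravi: 2/2; Wendy–Rosa: 1; Wendy–Kai: 1; Wendy–Beata: 1; Wendy–Jon: 1; Wendy–Frank: 1; Rosa–Beata: 1; Beata–Jon: 1/2.
All other pairs contribute 0.
Summing the contributions gives betweenness(Rhea) = 11.

11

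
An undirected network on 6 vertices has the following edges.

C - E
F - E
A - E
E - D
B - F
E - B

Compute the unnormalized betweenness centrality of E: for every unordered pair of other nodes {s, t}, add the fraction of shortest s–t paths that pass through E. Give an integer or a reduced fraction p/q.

Pairs whose geodesics pass through E — D–C: 1; D–A: 1; D–F: 1; D–B: 1; C–A: 1; C–F: 1; C–B: 1; A–F: 1; A–B: 1.
All other pairs contribute 0.
Summing the contributions gives betweenness(E) = 9.

9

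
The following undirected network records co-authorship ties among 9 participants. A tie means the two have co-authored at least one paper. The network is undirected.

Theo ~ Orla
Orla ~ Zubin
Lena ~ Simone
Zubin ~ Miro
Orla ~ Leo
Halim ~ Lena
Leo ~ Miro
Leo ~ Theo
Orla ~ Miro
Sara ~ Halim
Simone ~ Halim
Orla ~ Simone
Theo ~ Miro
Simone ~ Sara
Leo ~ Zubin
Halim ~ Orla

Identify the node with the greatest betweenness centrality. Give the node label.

Unnormalized betweenness of each node: Halim:11/2, Lena:0, Leo:1/3, Miro:1/3, Orla:49/3, Sara:0, Simone:11/2, Theo:0, Zubin:0.
Orla has the largest value, 49/3, making it the main broker — the node through which the most shortest paths run.

Orla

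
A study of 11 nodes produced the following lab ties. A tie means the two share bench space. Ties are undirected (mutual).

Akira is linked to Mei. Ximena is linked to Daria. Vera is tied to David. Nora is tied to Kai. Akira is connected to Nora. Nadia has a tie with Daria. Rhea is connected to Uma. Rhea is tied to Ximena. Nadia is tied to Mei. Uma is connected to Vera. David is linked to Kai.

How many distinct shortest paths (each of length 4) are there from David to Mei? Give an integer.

The shortest distance is 4, and the only length-4 path is David–Kai–Nora–Akira–Mei. So there is exactly 1 shortest path.

1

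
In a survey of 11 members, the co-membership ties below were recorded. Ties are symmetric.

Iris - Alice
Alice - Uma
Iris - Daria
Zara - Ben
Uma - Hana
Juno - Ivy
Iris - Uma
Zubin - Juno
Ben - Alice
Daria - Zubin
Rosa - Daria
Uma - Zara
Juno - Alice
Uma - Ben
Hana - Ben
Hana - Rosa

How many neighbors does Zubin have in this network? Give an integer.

2

Zubin is directly tied to Daria and Juno. That is 2 neighbors, so the degree of Zubin is 2.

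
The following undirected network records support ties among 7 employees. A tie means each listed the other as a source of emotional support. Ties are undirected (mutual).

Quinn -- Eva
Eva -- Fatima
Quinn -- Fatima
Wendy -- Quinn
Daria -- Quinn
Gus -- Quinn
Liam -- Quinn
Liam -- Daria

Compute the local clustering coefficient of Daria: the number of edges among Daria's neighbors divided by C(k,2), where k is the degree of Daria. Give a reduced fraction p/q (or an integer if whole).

Daria's neighbors: Liam and Quinn (k = 2).
Possible neighbor pairs: C(2,2) = 1. Edges among them: Liam–Quinn → e = 1.
Clustering(Daria) = 1/1.

1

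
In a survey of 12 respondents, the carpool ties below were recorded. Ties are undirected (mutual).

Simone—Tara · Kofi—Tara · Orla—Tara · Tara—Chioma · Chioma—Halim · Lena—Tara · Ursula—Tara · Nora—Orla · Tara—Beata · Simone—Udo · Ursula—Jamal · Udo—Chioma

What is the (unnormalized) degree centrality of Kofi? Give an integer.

1

Kofi is directly tied to Tara. That is 1 neighbor, so the degree of Kofi is 1.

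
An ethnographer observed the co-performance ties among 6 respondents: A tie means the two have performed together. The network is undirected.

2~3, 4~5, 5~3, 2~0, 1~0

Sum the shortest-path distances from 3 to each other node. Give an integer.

Distances from 3: 0:2, 1:3, 2:1, 4:2, 5:1.
Sum = 2 + 3 + 1 + 2 + 1 = 9.

9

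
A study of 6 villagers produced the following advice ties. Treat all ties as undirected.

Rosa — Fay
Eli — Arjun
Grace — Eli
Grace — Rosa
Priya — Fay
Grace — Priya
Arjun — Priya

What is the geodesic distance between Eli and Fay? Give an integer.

One shortest route is Eli – Grace – Rosa – Fay, which uses 3 edges, and at distance 2 from Eli we only reach {Priya, Rosa}, which does not include Fay. So d(Eli,Fay) = 3.

3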